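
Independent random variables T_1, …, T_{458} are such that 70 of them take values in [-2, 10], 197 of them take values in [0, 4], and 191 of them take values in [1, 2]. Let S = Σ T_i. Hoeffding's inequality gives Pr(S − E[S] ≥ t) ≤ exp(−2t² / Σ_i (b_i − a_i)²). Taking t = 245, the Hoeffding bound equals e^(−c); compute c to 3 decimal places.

Σ(b_i − a_i)² = 70·12² + 197·4² + 191·1² = 13423.
c = 2t² / 13423 = 2·245² / 13423 = 8.9436.

8.944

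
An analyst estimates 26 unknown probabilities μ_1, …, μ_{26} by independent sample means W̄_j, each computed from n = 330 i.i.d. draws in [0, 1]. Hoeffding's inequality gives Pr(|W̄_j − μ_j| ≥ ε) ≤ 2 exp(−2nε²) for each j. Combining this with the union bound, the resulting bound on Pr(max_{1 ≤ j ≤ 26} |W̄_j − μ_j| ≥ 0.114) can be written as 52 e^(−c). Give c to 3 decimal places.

8.577

Union bound over the 26 events: Pr(max_{1 ≤ j ≤ 26} |W̄_j − μ_j| ≥ 0.114) ≤ 26·2·exp(−2nε²) = 52 exp(−2·330·0.114²).
So c = 2·330·0.114² = 8.5774.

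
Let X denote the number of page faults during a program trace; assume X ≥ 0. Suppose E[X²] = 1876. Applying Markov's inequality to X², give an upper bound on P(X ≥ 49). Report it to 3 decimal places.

Since X ≥ 0, the event {X ≥ 49} is the same as {X² ≥ 2401}.
Markov's inequality applied to X² gives P(X² ≥ 2401) ≤ E[X²]/2401 = 1876/2401 = 0.7813.

0.781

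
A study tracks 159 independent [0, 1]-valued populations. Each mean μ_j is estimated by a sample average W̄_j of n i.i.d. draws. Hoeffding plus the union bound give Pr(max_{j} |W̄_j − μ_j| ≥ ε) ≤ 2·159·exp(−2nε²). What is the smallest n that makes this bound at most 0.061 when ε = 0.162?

164

Need 2·159·exp(−2nε²) ≤ 0.061, i.e. exp(−2nε²) ≤ 0.061/318.
So 2nε² ≥ ln(318/0.061) = 8.558933.
Hence n ≥ 8.558933/(2·0.162²) = 163.065.
The smallest integer n is 164.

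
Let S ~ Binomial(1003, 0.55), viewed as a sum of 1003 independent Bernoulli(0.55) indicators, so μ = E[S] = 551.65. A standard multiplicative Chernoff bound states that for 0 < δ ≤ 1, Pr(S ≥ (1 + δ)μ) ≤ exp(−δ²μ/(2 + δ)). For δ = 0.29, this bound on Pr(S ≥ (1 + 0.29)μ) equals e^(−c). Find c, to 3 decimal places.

c = δ²μ/(2 + δ) = 0.29²·551.65/(2 + 0.29) = 20.2593.

20.259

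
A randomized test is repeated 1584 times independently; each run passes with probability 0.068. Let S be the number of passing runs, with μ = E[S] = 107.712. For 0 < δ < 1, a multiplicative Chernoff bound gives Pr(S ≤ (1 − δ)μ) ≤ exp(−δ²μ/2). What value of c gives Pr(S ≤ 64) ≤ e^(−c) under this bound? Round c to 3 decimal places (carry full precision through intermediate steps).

8.870

Write 64 = (1 − δ)μ, so δ = 1 − 64/107.712 = 0.4058229…
Then the exponent is δ²μ/2 = (μ − 64)²/(2μ) = 8.869666.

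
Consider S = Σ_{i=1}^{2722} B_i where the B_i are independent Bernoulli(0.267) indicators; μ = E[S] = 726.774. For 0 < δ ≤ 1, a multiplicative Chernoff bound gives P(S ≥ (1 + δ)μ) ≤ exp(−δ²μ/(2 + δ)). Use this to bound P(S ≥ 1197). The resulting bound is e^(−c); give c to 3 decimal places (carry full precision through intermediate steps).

114.937

Write 1197 = (1 + δ)μ, so δ = 1197/726.774 − 1 = 0.6470044…
Then the exponent is δ²μ/(2 + δ) = (1197 − μ)² / (μ·(2 + δ)) = 114.936833.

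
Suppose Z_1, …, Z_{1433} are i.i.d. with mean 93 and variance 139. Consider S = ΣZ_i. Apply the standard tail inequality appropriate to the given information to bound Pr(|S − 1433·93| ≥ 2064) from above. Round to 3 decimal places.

With mean and variance of each term known, Chebyshev's inequality bounds the deviation of the sum (or sample mean).
Var(S) = n·Var(Z_i) = 1433·139 = 199187.
Chebyshev: Pr(|S − 1433·93| ≥ 2064) ≤ Var(S)/2064² = 199187/4260096 = 0.0468.

0.047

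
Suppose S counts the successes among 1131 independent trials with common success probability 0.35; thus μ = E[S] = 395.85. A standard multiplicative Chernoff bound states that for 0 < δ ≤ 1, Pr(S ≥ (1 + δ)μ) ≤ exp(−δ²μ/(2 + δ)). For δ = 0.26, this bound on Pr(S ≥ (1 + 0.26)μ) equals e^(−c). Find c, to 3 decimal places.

c = δ²μ/(2 + δ) = 0.26²·395.85/(2 + 0.26) = 11.8405.

11.840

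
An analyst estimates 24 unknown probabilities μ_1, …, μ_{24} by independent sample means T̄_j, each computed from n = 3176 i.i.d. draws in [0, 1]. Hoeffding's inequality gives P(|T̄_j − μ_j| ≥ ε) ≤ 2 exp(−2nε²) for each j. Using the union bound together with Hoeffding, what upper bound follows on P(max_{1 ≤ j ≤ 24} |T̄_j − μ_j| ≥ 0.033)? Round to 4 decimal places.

0.0475

Per-experiment Hoeffding bound: 2·exp(−2·3176·0.033²) = 2·exp(−6.91733) = 0.0019809.
Union bound over 24 events: 24·0.0019809 = 0.04754.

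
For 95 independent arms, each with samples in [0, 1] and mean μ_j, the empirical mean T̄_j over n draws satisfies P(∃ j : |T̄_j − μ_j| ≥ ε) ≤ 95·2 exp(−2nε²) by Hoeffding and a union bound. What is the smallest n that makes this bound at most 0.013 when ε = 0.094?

543

Need 2·95·exp(−2nε²) ≤ 0.013, i.e. exp(−2nε²) ≤ 0.013/190.
So 2nε² ≥ ln(190/0.013) = 9.589830.
Hence n ≥ 9.589830/(2·0.094²) = 542.657.
The smallest integer n is 543.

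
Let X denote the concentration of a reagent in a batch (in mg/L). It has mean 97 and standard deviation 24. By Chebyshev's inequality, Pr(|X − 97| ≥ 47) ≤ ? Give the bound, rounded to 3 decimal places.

0.261

Chebyshev: Pr(|X − μ| ≥ t) ≤ Var(X)/t².
Var(X) = σ² = 24² = 576.
Bound = 576 / 2209 = 0.2608.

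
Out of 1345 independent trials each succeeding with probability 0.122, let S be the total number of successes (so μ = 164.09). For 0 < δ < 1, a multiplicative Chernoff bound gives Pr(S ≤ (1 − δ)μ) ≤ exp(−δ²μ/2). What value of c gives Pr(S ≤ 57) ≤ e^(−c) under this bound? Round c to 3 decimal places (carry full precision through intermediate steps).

Write 57 = (1 − δ)μ, so δ = 1 − 57/164.09 = 0.6526297…
Then the exponent is δ²μ/2 = (μ − 57)²/(2μ) = 34.945055.

34.945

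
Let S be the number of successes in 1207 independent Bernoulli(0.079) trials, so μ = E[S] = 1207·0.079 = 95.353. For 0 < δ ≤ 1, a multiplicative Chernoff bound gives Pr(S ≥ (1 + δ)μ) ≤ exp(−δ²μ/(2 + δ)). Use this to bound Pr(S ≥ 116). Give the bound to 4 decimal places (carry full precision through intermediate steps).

0.1331

Write 116 = (1 + δ)μ, so δ = 116/95.353 − 1 = 0.2165323…
Then the exponent is δ²μ/(2 + δ) = (116 − μ)² / (μ·(2 + δ)) = 2.016998.
Bound = exp(−2.016998) = 0.13305.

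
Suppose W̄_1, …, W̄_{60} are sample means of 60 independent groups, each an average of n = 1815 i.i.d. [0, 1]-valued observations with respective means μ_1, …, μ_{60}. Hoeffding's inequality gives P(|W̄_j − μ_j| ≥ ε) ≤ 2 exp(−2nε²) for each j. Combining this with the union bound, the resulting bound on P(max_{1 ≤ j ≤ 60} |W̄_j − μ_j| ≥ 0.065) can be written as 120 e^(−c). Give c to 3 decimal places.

Union bound over the 60 events: P(max_{1 ≤ j ≤ 60} |W̄_j − μ_j| ≥ 0.065) ≤ 60·2·exp(−2nε²) = 120 exp(−2·1815·0.065²).
So c = 2·1815·0.065² = 15.3368.

15.337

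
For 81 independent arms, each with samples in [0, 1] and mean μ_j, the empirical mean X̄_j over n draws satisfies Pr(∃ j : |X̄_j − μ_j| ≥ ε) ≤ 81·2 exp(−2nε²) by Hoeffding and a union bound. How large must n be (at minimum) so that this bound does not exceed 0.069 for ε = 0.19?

Need 2·81·exp(−2nε²) ≤ 0.069, i.e. exp(−2nε²) ≤ 0.069/162.
So 2nε² ≥ ln(162/0.069) = 7.761245.
Hence n ≥ 7.761245/(2·0.19²) = 107.496.
The smallest integer n is 108.

108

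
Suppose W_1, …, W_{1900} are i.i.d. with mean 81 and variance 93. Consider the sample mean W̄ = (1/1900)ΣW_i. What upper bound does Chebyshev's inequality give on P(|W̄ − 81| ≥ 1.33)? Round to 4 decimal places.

0.0277

Var(W̄) = Var(W_i)/n = 93/1900 = 0.048947.
Chebyshev: P(|W̄ − 81| ≥ 1.33) ≤ Var(W̄)/(1.33)² = 93/(1900·1.33²) = 0.0277.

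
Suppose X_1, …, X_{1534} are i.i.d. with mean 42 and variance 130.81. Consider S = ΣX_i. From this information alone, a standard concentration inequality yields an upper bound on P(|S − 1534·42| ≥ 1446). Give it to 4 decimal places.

0.0960

With mean and variance of each term known, Chebyshev's inequality bounds the deviation of the sum (or sample mean).
Var(S) = n·Var(X_i) = 1534·130.81 = 200662.54.
Chebyshev: P(|S − 1534·42| ≥ 1446) ≤ Var(S)/1446² = 200662.54/2090916 = 0.0960.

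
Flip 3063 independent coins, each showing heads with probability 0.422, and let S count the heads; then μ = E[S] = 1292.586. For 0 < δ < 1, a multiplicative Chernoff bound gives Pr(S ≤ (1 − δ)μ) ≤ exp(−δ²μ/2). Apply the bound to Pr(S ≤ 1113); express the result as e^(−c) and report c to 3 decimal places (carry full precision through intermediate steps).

Write 1113 = (1 − δ)μ, so δ = 1 − 1113/1292.586 = 0.1389354…
Then the exponent is δ²μ/2 = (μ − 1113)²/(2μ) = 12.475430.

12.475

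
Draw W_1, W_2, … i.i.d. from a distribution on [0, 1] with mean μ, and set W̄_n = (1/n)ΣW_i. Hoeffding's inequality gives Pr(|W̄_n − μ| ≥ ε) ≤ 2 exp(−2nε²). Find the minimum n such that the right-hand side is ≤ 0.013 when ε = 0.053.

897

Require 2·exp(−2nε²) ≤ 0.013, i.e. 2nε² ≥ ln(2/0.013) = 5.035953.
So n ≥ 5.035953 / (2·0.053²) = 896.396.
The smallest integer n is 897.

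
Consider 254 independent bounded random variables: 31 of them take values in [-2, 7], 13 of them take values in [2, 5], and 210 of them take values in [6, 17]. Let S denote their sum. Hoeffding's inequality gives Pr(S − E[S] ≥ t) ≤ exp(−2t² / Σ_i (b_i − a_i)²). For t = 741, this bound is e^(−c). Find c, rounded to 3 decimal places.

39.167

Σ(b_i − a_i)² = 31·9² + 13·3² + 210·11² = 28038.
c = 2t² / 28038 = 2·741² / 28038 = 39.1669.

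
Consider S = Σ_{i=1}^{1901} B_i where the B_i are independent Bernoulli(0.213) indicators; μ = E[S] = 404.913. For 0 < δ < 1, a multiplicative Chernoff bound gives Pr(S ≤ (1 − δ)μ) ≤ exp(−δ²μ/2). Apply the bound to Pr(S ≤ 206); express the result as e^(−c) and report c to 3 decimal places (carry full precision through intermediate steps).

48.858

Write 206 = (1 − δ)μ, so δ = 1 − 206/404.913 = 0.4912487…
Then the exponent is δ²μ/2 = (μ − 206)²/(2μ) = 48.857880.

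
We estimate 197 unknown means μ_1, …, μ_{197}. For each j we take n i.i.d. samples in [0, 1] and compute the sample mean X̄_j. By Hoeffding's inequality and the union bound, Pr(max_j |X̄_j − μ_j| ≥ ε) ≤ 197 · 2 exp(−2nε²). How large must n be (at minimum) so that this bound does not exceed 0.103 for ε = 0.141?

208

Need 2·197·exp(−2nε²) ≤ 0.103, i.e. exp(−2nε²) ≤ 0.103/394.
So 2nε² ≥ ln(394/0.103) = 8.249377.
Hence n ≥ 8.249377/(2·0.141²) = 207.469.
The smallest integer n is 208.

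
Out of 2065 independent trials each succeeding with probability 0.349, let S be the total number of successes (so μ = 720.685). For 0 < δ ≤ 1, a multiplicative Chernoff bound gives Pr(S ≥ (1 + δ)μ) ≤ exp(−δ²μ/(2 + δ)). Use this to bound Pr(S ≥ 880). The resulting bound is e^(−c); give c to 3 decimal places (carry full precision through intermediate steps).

Write 880 = (1 + δ)μ, so δ = 880/720.685 − 1 = 0.2210605…
Then the exponent is δ²μ/(2 + δ) = (880 − μ)² / (μ·(2 + δ)) = 15.856505.

15.857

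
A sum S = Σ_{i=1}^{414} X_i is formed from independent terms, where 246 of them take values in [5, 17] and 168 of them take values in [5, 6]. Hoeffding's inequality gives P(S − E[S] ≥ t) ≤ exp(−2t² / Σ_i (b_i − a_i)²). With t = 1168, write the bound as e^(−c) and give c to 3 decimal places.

76.659

Σ(b_i − a_i)² = 246·12² + 168·1² = 35592.
c = 2t² / 35592 = 2·1168² / 35592 = 76.6590.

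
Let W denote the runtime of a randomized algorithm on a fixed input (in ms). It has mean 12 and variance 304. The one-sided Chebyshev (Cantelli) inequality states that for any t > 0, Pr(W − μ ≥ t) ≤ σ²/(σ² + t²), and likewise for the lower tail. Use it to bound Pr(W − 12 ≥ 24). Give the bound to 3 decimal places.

Here σ² = 304 and t = 24, so σ² + t² = 880.
Cantelli's bound: 304/880 = 0.3455.

0.345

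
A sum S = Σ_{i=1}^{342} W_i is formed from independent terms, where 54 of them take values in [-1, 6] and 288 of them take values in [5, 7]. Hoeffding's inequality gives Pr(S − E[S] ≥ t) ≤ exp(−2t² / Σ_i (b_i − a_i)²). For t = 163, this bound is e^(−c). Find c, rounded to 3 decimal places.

13.991

Σ(b_i − a_i)² = 54·7² + 288·2² = 3798.
c = 2t² / 3798 = 2·163² / 3798 = 13.9910.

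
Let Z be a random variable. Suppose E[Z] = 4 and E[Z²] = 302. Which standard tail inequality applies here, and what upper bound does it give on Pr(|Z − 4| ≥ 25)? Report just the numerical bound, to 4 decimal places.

0.4576

The first two moments determine the variance, so Chebyshev's inequality is the sharpest standard bound available.
Var(Z) = E[Z²] − (E[Z])² = 302 − 16 = 286.
Chebyshev's inequality: Pr(|Z − μ| ≥ t) ≤ Var(Z)/t² = 286/625 = 0.4576.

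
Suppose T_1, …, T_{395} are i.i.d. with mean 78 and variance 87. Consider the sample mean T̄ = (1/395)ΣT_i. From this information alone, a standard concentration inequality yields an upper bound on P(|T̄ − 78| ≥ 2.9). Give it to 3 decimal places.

With mean and variance of each term known, Chebyshev's inequality bounds the deviation of the sum (or sample mean).
Var(T̄) = Var(T_i)/n = 87/395 = 0.22025.
Chebyshev: P(|T̄ − 78| ≥ 2.9) ≤ Var(T̄)/(2.9)² = 87/(395·2.9²) = 0.0262.

0.026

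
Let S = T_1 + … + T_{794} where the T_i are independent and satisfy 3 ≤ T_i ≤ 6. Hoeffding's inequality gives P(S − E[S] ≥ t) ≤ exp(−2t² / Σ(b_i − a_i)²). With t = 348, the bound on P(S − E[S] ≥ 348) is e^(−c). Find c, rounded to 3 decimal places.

33.894

Σ(b_i − a_i)² = 794·(3)² = 7146.
c = 2t²/7146 = 2·348²/7146 = 33.8942.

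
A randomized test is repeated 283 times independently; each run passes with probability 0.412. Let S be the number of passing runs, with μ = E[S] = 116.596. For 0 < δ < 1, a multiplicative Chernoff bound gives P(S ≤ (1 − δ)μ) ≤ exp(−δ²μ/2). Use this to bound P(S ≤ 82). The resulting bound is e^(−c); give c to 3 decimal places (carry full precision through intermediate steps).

Write 82 = (1 − δ)μ, so δ = 1 − 82/116.596 = 0.2967169…
Then the exponent is δ²μ/2 = (μ − 82)²/(2μ) = 5.132608.

5.133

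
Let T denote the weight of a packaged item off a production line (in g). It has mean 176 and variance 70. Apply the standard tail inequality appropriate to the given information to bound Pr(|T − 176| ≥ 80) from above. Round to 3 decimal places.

0.011

Mean and variance are known, so Chebyshev's inequality applies.
Chebyshev: Pr(|T − μ| ≥ t) ≤ Var(T)/t².
Bound = 70 / 6400 = 0.0109.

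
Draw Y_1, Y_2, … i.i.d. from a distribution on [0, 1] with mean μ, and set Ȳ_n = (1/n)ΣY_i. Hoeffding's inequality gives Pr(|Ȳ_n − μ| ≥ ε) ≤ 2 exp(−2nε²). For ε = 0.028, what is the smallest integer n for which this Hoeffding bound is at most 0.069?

2148

Require 2·exp(−2nε²) ≤ 0.069, i.e. 2nε² ≥ ln(2/0.069) = 3.366796.
So n ≥ 3.366796 / (2·0.028²) = 2147.191.
The smallest integer n is 2148.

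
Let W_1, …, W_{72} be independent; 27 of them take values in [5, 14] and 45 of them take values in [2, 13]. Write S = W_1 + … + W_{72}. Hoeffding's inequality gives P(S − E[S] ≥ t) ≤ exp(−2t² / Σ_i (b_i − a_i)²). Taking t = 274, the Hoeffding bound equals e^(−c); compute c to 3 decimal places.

Σ(b_i − a_i)² = 27·9² + 45·11² = 7632.
c = 2t² / 7632 = 2·274² / 7632 = 19.6740.

19.674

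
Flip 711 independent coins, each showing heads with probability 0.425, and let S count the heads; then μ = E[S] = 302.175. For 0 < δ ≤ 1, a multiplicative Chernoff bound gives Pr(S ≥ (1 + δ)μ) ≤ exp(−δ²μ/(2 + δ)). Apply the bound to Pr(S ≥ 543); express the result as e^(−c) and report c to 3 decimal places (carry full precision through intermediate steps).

Write 543 = (1 + δ)μ, so δ = 543/302.175 − 1 = 0.796972…
Then the exponent is δ²μ/(2 + δ) = (543 − μ)² / (μ·(2 + δ)) = 68.620914.

68.621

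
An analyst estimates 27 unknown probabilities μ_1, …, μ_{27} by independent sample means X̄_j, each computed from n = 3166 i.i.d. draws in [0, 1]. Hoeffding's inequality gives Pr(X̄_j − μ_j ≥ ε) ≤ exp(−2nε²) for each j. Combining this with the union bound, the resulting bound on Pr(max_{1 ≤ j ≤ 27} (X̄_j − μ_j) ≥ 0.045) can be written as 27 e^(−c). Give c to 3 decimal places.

12.822

Union bound over the 27 events: Pr(max_{1 ≤ j ≤ 27} (X̄_j − μ_j) ≥ 0.045) ≤ 27·exp(−2nε²) = 27 exp(−2·3166·0.045²).
So c = 2·3166·0.045² = 12.8223.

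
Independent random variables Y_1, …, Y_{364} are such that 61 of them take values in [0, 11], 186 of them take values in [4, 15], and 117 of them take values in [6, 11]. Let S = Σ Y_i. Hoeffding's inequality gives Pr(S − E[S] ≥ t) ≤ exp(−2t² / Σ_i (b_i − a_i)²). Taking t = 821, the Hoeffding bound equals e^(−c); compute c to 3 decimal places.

Σ(b_i − a_i)² = 61·11² + 186·11² + 117·5² = 32812.
c = 2t² / 32812 = 2·821² / 32812 = 41.0850.

41.085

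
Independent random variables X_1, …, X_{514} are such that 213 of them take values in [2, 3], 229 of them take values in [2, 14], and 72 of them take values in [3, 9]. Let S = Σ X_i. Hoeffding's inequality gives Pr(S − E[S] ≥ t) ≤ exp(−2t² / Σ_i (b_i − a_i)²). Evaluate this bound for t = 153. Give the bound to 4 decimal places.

Σ(b_i − a_i)² = 213·1² + 229·12² + 72·6² = 35781.
Exponent = 2·153² / 35781 = 1.30846.
Bound = exp(−1.30846) = 0.27024.

0.2702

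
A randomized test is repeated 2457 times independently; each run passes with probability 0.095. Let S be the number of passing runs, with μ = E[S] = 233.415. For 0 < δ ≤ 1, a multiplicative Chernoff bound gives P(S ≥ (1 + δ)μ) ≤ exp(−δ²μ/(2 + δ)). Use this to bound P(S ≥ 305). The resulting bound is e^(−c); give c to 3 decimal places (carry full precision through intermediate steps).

Write 305 = (1 + δ)μ, so δ = 305/233.415 − 1 = 0.3066855…
Then the exponent is δ²μ/(2 + δ) = (305 − μ)² / (μ·(2 + δ)) = 9.517588.

9.518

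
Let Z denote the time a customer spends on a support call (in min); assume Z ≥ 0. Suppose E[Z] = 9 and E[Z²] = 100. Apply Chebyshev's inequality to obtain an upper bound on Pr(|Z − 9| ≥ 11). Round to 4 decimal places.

Var(Z) = E[Z²] − (E[Z])² = 100 − 81 = 19.
Chebyshev's inequality: Pr(|Z − μ| ≥ t) ≤ Var(Z)/t² = 19/121 = 0.1570.

0.1570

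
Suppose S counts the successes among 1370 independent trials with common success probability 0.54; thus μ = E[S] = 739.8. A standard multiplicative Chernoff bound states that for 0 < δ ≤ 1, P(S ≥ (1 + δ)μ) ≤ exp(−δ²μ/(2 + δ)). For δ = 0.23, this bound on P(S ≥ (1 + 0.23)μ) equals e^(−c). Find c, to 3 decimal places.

17.550

c = δ²μ/(2 + δ) = 0.23²·739.8/(2 + 0.23) = 17.5495.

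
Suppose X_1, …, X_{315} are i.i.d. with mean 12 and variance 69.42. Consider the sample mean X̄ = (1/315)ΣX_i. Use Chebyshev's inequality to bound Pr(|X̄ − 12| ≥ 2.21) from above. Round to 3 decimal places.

0.045

Var(X̄) = Var(X_i)/n = 69.42/315 = 0.22038.
Chebyshev: Pr(|X̄ − 12| ≥ 2.21) ≤ Var(X̄)/(2.21)² = 69.42/(315·2.21²) = 0.0451.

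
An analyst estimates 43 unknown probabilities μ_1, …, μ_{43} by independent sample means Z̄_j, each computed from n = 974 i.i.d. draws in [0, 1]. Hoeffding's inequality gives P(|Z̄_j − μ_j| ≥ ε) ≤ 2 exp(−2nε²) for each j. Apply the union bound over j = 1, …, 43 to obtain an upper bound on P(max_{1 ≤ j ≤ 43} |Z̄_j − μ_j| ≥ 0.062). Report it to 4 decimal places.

Per-experiment Hoeffding bound: 2·exp(−2·974·0.062²) = 2·exp(−7.48811) = 0.0011194.
Union bound over 43 events: 43·0.0011194 = 0.04813.

0.0481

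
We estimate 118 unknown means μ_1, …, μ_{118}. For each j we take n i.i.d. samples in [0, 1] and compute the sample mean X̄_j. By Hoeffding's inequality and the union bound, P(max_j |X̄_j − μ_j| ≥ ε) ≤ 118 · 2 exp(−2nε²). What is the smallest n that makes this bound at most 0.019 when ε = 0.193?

Need 2·118·exp(−2nε²) ≤ 0.019, i.e. exp(−2nε²) ≤ 0.019/236.
So 2nε² ≥ ln(236/0.019) = 9.427148.
Hence n ≥ 9.427148/(2·0.193²) = 126.542.
The smallest integer n is 127.

127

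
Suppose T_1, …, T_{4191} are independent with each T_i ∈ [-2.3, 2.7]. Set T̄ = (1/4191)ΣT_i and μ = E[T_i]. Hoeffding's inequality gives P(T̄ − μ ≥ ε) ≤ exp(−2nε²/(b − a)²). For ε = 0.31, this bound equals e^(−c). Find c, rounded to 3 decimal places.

c = 2nε²/(b − a)² = 2·4191·0.31² / 5² = 32.2204.

32.220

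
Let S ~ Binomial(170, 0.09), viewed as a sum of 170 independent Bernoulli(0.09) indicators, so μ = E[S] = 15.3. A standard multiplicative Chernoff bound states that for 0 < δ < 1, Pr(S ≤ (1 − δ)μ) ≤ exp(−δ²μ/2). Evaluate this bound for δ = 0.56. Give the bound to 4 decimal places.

0.0908

Exponent = δ²μ/2 = 0.56²·15.3/2 = 2.3990.
Bound = exp(−2.3990) = 0.09081.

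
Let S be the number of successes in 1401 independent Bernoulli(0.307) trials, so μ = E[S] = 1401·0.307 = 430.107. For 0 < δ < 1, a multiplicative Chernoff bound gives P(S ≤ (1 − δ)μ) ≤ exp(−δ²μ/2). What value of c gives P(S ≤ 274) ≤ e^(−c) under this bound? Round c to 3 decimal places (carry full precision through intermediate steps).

28.329

Write 274 = (1 − δ)μ, so δ = 1 − 274/430.107 = 0.3629492…
Then the exponent is δ²μ/2 = (μ − 274)²/(2μ) = 28.329457.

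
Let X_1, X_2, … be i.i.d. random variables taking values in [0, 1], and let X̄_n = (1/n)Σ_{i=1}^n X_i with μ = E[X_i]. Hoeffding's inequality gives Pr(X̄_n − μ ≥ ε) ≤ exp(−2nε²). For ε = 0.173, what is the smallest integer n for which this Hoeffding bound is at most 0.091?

41

Require exp(−2nε²) ≤ 0.091, i.e. 2nε² ≥ ln(1/0.091) = 2.396896.
So n ≥ 2.396896 / (2·0.173²) = 40.043.
The smallest integer n is 41.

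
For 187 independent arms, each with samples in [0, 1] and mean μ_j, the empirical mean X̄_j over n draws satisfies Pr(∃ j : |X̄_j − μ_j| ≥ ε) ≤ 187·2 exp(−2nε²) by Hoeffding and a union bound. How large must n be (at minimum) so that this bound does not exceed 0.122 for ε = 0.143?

197

Need 2·187·exp(−2nε²) ≤ 0.122, i.e. exp(−2nε²) ≤ 0.122/374.
So 2nε² ≥ ln(374/0.122) = 8.027990.
Hence n ≥ 8.027990/(2·0.143²) = 196.293.
The smallest integer n is 197.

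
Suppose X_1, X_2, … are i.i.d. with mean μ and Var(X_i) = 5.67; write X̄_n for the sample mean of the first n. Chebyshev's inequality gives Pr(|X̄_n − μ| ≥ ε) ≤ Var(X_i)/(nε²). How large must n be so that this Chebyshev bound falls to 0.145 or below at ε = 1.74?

13

Require 5.67/(n·1.74²) ≤ 0.145, i.e. n ≥ 5.67/(0.145·1.74²) = 12.916.
The smallest integer n is 13.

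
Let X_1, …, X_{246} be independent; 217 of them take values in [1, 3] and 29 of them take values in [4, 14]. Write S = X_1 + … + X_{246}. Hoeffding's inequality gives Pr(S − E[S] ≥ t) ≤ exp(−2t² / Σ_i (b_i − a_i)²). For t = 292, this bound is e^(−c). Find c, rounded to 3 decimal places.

Σ(b_i − a_i)² = 217·2² + 29·10² = 3768.
c = 2t² / 3768 = 2·292² / 3768 = 45.2569.

45.257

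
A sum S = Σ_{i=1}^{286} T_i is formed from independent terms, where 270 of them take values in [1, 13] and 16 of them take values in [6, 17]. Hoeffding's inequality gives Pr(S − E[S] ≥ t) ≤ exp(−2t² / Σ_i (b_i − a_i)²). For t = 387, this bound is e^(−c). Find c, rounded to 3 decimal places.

Σ(b_i − a_i)² = 270·12² + 16·11² = 40816.
c = 2t² / 40816 = 2·387² / 40816 = 7.3387.

7.339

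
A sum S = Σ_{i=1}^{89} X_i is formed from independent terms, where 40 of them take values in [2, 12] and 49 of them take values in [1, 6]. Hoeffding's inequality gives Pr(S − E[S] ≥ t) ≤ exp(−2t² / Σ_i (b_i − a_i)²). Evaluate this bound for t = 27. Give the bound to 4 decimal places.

0.7565

Σ(b_i − a_i)² = 40·10² + 49·5² = 5225.
Exponent = 2·27² / 5225 = 0.27904.
Bound = exp(−0.27904) = 0.75651.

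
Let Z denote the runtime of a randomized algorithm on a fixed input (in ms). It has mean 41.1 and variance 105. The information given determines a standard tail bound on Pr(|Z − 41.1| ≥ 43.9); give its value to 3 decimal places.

Mean and variance are known, so Chebyshev's inequality applies.
Chebyshev: Pr(|Z − μ| ≥ t) ≤ Var(Z)/t².
Bound = 105 / 1927.21 = 0.0545.

0.054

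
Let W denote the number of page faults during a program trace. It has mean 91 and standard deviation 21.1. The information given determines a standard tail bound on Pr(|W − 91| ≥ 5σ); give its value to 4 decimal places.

Mean and variance are known, so Chebyshev's inequality applies.
Chebyshev: Pr(|W − μ| ≥ t) ≤ Var(W)/t².
Var(W) = σ² = 21.1² = 445.21.
t = 5·21.1 = 105.5.
Bound = 445.21 / 11130.25 = 0.0400.

0.0400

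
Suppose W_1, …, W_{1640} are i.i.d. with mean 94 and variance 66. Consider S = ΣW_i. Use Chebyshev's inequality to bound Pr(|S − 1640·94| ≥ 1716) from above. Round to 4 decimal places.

Var(S) = n·Var(W_i) = 1640·66 = 108240.
Chebyshev: Pr(|S − 1640·94| ≥ 1716) ≤ Var(S)/1716² = 108240/2944656 = 0.0368.

0.0368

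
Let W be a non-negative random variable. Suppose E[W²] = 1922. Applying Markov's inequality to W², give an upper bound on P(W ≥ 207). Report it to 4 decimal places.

0.0449

Since W ≥ 0, the event {W ≥ 207} is the same as {W² ≥ 42849}.
Markov's inequality applied to W² gives P(W² ≥ 42849) ≤ E[W²]/42849 = 1922/42849 = 0.0449.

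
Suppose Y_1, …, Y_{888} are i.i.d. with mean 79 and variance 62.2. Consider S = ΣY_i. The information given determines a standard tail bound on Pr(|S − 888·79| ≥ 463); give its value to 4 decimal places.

With mean and variance of each term known, Chebyshev's inequality bounds the deviation of the sum (or sample mean).
Var(S) = n·Var(Y_i) = 888·62.2 = 55233.6.
Chebyshev: Pr(|S − 888·79| ≥ 463) ≤ Var(S)/463² = 55233.6/214369 = 0.2577.

0.2577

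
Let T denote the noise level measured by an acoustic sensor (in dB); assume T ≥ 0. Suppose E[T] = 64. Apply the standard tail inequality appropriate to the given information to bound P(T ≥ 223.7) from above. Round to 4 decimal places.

0.2861

Only the mean of a non-negative variable is known, so Markov's inequality is the applicable tail bound.
Markov's inequality: for a non-negative random variable, P(T ≥ a) ≤ E[T]/a.
Here E[T] = 64 and a = 223.7, so the bound is 64/223.7 = 0.2861.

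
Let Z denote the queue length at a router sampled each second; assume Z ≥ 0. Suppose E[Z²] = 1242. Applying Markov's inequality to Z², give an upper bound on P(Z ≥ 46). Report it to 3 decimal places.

0.587

Since Z ≥ 0, the event {Z ≥ 46} is the same as {Z² ≥ 2116}.
Markov's inequality applied to Z² gives P(Z² ≥ 2116) ≤ E[Z²]/2116 = 1242/2116 = 0.5870.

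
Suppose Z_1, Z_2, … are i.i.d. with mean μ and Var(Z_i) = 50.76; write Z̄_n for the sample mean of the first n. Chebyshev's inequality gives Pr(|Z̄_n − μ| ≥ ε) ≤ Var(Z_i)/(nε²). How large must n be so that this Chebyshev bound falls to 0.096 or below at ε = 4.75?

Require 50.76/(n·4.75²) ≤ 0.096, i.e. n ≥ 50.76/(0.096·4.75²) = 23.435.
The smallest integer n is 24.

24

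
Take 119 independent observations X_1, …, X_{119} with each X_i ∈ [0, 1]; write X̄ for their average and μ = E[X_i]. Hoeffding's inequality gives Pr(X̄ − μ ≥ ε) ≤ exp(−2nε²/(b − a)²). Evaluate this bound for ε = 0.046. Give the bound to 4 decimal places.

0.6043

Exponent: 2nε²/(b − a)² = 2·119·0.046² / 1² = 0.50361.
Bound = exp(−0.50361) = 0.60435.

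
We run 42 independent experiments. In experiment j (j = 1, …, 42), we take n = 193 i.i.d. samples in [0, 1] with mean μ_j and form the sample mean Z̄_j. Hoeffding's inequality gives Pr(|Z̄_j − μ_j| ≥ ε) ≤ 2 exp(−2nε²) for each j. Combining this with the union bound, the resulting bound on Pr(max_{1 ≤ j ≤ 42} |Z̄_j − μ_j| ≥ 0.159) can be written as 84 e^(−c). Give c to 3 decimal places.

Union bound over the 42 events: Pr(max_{1 ≤ j ≤ 42} |Z̄_j − μ_j| ≥ 0.159) ≤ 42·2·exp(−2nε²) = 84 exp(−2·193·0.159²).
So c = 2·193·0.159² = 9.7585.

9.758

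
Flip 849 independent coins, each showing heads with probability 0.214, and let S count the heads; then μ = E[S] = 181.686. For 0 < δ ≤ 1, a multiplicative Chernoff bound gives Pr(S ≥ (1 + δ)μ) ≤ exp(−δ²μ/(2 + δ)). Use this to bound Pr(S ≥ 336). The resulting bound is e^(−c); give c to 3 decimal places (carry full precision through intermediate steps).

45.999

Write 336 = (1 + δ)μ, so δ = 336/181.686 − 1 = 0.8493445…
Then the exponent is δ²μ/(2 + δ) = (336 − μ)² / (μ·(2 + δ)) = 45.998560.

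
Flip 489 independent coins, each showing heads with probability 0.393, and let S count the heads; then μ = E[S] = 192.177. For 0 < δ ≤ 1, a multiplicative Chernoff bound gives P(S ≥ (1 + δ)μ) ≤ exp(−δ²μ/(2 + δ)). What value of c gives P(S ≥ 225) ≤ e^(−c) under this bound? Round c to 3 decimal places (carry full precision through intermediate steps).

Write 225 = (1 + δ)μ, so δ = 225/192.177 − 1 = 0.1707957…
Then the exponent is δ²μ/(2 + δ) = (225 − μ)² / (μ·(2 + δ)) = 2.582475.

2.582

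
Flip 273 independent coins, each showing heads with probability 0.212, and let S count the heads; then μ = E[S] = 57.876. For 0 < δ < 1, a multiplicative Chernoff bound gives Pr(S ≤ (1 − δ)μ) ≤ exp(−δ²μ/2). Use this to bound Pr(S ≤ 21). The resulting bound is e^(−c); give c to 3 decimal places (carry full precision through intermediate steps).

11.748

Write 21 = (1 − δ)μ, so δ = 1 − 21/57.876 = 0.6371553…
Then the exponent is δ²μ/2 = (μ − 21)²/(2μ) = 11.747869.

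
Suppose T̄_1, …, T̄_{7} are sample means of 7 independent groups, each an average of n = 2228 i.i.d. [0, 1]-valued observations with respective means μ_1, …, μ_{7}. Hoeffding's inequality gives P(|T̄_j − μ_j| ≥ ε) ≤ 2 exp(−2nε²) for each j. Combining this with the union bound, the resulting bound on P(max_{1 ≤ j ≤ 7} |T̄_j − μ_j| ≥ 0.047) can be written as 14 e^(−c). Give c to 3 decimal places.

9.843

Union bound over the 7 events: P(max_{1 ≤ j ≤ 7} |T̄_j − μ_j| ≥ 0.047) ≤ 7·2·exp(−2nε²) = 14 exp(−2·2228·0.047²).
So c = 2·2228·0.047² = 9.8433.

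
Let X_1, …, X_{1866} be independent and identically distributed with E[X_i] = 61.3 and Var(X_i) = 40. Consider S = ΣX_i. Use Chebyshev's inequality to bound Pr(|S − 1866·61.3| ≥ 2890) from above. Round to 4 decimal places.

0.0089

Var(S) = n·Var(X_i) = 1866·40 = 74640.
Chebyshev: Pr(|S − 1866·61.3| ≥ 2890) ≤ Var(S)/2890² = 74640/8352100 = 0.0089.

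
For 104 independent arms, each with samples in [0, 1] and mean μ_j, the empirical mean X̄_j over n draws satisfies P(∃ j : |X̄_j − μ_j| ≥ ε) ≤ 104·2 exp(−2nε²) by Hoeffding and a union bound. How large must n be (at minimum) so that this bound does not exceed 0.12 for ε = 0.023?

Need 2·104·exp(−2nε²) ≤ 0.12, i.e. exp(−2nε²) ≤ 0.12/208.
So 2nε² ≥ ln(208/0.12) = 7.457802.
Hence n ≥ 7.457802/(2·0.023²) = 7048.962.
The smallest integer n is 7049.

7049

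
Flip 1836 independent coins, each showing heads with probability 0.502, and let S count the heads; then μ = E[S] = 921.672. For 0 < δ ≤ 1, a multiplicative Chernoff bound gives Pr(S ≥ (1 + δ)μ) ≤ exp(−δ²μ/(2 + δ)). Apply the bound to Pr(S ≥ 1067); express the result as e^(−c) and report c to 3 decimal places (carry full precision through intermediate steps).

10.620

Write 1067 = (1 + δ)μ, so δ = 1067/921.672 − 1 = 0.1576787…
Then the exponent is δ²μ/(2 + δ) = (1067 − μ)² / (μ·(2 + δ)) = 10.620267.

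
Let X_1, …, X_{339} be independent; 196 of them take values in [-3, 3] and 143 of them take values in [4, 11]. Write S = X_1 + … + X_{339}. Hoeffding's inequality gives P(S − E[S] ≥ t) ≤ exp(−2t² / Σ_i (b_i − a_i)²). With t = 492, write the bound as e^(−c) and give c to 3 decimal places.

34.426

Σ(b_i − a_i)² = 196·6² + 143·7² = 14063.
c = 2t² / 14063 = 2·492² / 14063 = 34.4257.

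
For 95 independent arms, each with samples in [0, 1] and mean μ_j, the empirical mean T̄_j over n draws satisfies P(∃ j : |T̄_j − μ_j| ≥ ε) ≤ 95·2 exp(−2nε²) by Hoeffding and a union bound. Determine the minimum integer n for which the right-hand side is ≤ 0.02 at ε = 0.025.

7328

Need 2·95·exp(−2nε²) ≤ 0.02, i.e. exp(−2nε²) ≤ 0.02/190.
So 2nε² ≥ ln(190/0.02) = 9.159047.
Hence n ≥ 9.159047/(2·0.025²) = 7327.238.
The smallest integer n is 7328.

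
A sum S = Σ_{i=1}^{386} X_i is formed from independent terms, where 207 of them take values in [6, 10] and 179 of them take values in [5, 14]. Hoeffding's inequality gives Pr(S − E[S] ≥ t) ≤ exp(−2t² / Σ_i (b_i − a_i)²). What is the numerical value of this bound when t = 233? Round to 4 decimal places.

Σ(b_i − a_i)² = 207·4² + 179·9² = 17811.
Exponent = 2·233² / 17811 = 6.09612.
Bound = exp(−6.09612) = 0.00225.

0.0023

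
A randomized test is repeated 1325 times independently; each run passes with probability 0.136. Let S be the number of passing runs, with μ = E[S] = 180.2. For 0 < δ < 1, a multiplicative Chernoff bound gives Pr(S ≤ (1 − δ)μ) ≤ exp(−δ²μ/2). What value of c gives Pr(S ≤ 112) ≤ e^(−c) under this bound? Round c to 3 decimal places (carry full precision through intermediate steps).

12.906

Write 112 = (1 − δ)μ, so δ = 1 − 112/180.2 = 0.3784684…
Then the exponent is δ²μ/2 = (μ − 112)²/(2μ) = 12.905771.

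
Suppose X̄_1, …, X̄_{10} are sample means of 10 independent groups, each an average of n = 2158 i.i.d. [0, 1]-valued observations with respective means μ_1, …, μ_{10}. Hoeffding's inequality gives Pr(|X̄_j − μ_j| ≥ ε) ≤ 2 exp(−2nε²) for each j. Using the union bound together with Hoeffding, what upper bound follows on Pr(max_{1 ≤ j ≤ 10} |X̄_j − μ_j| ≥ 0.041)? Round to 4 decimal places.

0.0141

Per-experiment Hoeffding bound: 2·exp(−2·2158·0.041²) = 2·exp(−7.25520) = 0.001413.
Union bound over 10 events: 10·0.001413 = 0.01413.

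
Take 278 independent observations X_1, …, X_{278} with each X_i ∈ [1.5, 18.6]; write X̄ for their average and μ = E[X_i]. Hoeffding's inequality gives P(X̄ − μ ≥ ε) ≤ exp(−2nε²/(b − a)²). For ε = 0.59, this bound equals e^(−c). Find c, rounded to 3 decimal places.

0.662

c = 2nε²/(b − a)² = 2·278·0.59² / 17.1² = 0.6619.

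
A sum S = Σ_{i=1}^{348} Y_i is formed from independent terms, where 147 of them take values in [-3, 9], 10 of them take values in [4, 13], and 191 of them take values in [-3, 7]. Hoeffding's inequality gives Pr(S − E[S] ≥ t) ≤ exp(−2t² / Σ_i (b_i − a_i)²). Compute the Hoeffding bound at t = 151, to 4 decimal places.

Σ(b_i − a_i)² = 147·12² + 10·9² + 191·10² = 41078.
Exponent = 2·151² / 41078 = 1.11013.
Bound = exp(−1.11013) = 0.32952.

0.3295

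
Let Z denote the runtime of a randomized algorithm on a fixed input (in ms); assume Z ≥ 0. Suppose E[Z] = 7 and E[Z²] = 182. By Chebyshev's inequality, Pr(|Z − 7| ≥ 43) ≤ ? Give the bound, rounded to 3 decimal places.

Var(Z) = E[Z²] − (E[Z])² = 182 − 49 = 133.
Chebyshev's inequality: Pr(|Z − μ| ≥ t) ≤ Var(Z)/t² = 133/1849 = 0.0719.

0.072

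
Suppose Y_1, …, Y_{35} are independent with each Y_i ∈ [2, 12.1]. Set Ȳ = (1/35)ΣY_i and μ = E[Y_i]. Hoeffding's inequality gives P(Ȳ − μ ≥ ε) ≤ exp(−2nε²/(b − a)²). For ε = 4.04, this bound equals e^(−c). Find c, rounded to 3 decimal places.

c = 2nε²/(b − a)² = 2·35·4.04² / 10.1² = 11.2000.

11.200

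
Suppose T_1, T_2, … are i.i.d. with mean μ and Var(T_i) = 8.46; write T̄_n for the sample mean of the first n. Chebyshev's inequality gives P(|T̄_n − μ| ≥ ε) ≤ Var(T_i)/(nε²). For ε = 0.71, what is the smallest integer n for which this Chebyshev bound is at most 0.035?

Require 8.46/(n·0.71²) ≤ 0.035, i.e. n ≥ 8.46/(0.035·0.71²) = 479.497.
The smallest integer n is 480.

480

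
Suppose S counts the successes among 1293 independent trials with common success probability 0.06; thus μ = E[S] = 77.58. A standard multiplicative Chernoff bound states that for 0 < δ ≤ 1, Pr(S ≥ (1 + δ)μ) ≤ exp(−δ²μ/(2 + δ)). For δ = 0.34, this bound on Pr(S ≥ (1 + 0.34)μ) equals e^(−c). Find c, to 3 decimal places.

3.833

c = δ²μ/(2 + δ) = 0.34²·77.58/(2 + 0.34) = 3.8326.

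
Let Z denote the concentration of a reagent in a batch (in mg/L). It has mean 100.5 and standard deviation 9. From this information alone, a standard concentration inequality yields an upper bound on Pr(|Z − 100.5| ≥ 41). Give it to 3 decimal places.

0.048

Mean and variance are known, so Chebyshev's inequality applies.
Chebyshev: Pr(|Z − μ| ≥ t) ≤ Var(Z)/t².
Var(Z) = σ² = 9² = 81.
Bound = 81 / 1681 = 0.0482.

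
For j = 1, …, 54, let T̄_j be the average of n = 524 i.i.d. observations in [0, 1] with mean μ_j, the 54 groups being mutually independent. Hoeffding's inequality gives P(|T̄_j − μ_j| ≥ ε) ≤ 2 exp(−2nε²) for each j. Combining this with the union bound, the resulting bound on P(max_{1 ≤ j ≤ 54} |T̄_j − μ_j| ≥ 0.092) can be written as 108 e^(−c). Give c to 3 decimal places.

Union bound over the 54 events: P(max_{1 ≤ j ≤ 54} |T̄_j − μ_j| ≥ 0.092) ≤ 54·2·exp(−2nε²) = 108 exp(−2·524·0.092²).
So c = 2·524·0.092² = 8.8703.

8.870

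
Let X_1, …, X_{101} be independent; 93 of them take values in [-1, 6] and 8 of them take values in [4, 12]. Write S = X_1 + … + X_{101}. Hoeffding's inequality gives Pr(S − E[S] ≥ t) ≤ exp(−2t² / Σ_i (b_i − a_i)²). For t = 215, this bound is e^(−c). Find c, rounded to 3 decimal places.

18.238

Σ(b_i − a_i)² = 93·7² + 8·8² = 5069.
c = 2t² / 5069 = 2·215² / 5069 = 18.2383.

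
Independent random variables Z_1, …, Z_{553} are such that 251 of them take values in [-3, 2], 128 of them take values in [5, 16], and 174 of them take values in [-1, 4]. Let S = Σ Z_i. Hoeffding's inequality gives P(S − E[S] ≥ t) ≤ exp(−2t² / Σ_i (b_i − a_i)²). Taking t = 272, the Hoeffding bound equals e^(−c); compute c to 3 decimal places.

Σ(b_i − a_i)² = 251·5² + 128·11² + 174·5² = 26113.
c = 2t² / 26113 = 2·272² / 26113 = 5.6664.

5.666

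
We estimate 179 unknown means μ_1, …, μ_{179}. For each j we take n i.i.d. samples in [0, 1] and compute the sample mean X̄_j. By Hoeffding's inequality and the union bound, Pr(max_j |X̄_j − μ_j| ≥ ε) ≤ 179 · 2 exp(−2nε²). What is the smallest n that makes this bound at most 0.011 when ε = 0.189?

Need 2·179·exp(−2nε²) ≤ 0.011, i.e. exp(−2nε²) ≤ 0.011/358.
So 2nε² ≥ ln(358/0.011) = 10.390393.
Hence n ≥ 10.390393/(2·0.189²) = 145.438.
The smallest integer n is 146.

146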